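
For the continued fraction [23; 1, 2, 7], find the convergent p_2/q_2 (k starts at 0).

71/3

Using pₖ = aₖpₖ₋₁ + pₖ₋₂, qₖ = aₖqₖ₋₁ + qₖ₋₂ (with p₋₁=1, p₋₂=0, q₋₁=0, q₋₂=1):
  k=0: a=23, p=23, q=1
  k=1: a=1, p=24, q=1
  k=2: a=2, p=71, q=3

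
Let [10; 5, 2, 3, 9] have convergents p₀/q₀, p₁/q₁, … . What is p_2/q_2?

112/11

Using pₖ = aₖpₖ₋₁ + pₖ₋₂, qₖ = aₖqₖ₋₁ + qₖ₋₂ (with p₋₁=1, p₋₂=0, q₋₁=0, q₋₂=1):
  k=0: a=10, p=10, q=1
  k=1: a=5, p=51, q=5
  k=2: a=2, p=112, q=11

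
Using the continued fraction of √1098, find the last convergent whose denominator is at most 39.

√1098 = [33; 7, 2, 1, 6, 1, 2, 7, 66, …] (period length 8).
Convergents:
  p_0/q_0 = 33/1
  p_1/q_1 = 232/7
  p_2/q_2 = 497/15
  p_3/q_3 = 729/22
  p_4/q_4 = 4871/147
q_3 = 22 ≤ 39 < 147 = q_4, so the answer is 729/22.

729/22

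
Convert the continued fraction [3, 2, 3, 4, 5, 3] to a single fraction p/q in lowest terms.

Using pₖ = aₖpₖ₋₁ + pₖ₋₂ and qₖ = aₖqₖ₋₁ + qₖ₋₂:
  k=0: a=3, p=3, q=1
  k=1: a=2, p=7, q=2
  k=2: a=3, p=24, q=7
  k=3: a=4, p=103, q=30
  k=4: a=5, p=539, q=157
  k=5: a=3, p=1720, q=501

1720/501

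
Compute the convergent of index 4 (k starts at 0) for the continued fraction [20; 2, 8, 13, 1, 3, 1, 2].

4913/240

Using pₖ = aₖpₖ₋₁ + pₖ₋₂, qₖ = aₖqₖ₋₁ + qₖ₋₂ (with p₋₁=1, p₋₂=0, q₋₁=0, q₋₂=1):
  k=0: a=20, p=20, q=1
  k=1: a=2, p=41, q=2
  k=2: a=8, p=348, q=17
  k=3: a=13, p=4565, q=223
  k=4: a=1, p=4913, q=240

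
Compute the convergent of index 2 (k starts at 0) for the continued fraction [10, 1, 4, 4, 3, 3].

Using pₖ = aₖpₖ₋₁ + pₖ₋₂, qₖ = aₖqₖ₋₁ + qₖ₋₂ (with p₋₁=1, p₋₂=0, q₋₁=0, q₋₂=1):
  k=0: a=10, p=10, q=1
  k=1: a=1, p=11, q=1
  k=2: a=4, p=54, q=5

54/5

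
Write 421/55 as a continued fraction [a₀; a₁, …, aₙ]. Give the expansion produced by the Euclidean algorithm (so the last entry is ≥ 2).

421 = 7×55 + 36
55 = 1×36 + 19
36 = 1×19 + 17
19 = 1×17 + 2
17 = 8×2 + 1
2 = 2×1 + 0  (stop)
So 421/55 = [7; 1, 1, 1, 8, 2].

[7; 1, 1, 1, 8, 2]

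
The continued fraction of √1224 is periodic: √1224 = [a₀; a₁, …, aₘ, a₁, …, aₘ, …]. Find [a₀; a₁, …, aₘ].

a₀ = ⌊√1224⌋ = 34.
With m₀=0, d₀=1 and mₖ₊₁ = dₖaₖ − mₖ, dₖ₊₁ = (n − mₖ₊₁²)/dₖ, aₖ₊₁ = ⌊(a₀+mₖ₊₁)/dₖ₊₁⌋:
  k=1: m=34, d=68, a=1
  k=2: m=34, d=1, a=68
d=1 and a=2a₀=68 at k=2, so the next step gives (m, d) = (34, 68) again — its k=1 value — and the period has length 2.

[34; 1, 68]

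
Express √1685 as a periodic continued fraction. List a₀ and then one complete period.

a₀ = ⌊√1685⌋ = 41.
With m₀=0, d₀=1 and mₖ₊₁ = dₖaₖ − mₖ, dₖ₊₁ = (n − mₖ₊₁²)/dₖ, aₖ₊₁ = ⌊(a₀+mₖ₊₁)/dₖ₊₁⌋:
  k=1: m=41, d=4, a=20
  k=2: m=39, d=41, a=1
  k=3: m=2, d=41, a=1
  k=4: m=39, d=4, a=20
  k=5: m=41, d=1, a=82
d=1 and a=2a₀=82 at k=5, so the next step gives (m, d) = (41, 4) again — its k=1 value — and the period has length 5.

[41; 20, 1, 1, 20, 82]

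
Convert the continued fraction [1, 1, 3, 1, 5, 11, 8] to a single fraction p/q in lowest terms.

4700/2621

Fold from the inside: start with 8/1.
  11 + 1/8 = 89/8
  5 + 8/89 = 453/89
  1 + 89/453 = 542/453
  3 + 453/542 = 2079/542
  1 + 542/2079 = 2621/2079
  1 + 2079/2621 = 4700/2621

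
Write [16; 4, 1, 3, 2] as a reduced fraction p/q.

697/43

Using pₖ = aₖpₖ₋₁ + pₖ₋₂ and qₖ = aₖqₖ₋₁ + qₖ₋₂:
  k=0: a=16, p=16, q=1
  k=1: a=4, p=65, q=4
  k=2: a=1, p=81, q=5
  k=3: a=3, p=308, q=19
  k=4: a=2, p=697, q=43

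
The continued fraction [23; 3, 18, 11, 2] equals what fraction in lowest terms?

29649/1271

Fold from the inside: start with 2/1.
  11 + 1/2 = 23/2
  18 + 2/23 = 416/23
  3 + 23/416 = 1271/416
  23 + 416/1271 = 29649/1271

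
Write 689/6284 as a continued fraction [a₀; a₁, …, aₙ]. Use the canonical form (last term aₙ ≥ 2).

[0; 9, 8, 3, 3, 8]

689 = 0·6284 + 689
6284 = 9·689 + 83
689 = 8·83 + 25
83 = 3·25 + 8
25 = 3·8 + 1
8 = 8·1 + 0  (stop)
So 689/6284 = [0; 9, 8, 3, 3, 8].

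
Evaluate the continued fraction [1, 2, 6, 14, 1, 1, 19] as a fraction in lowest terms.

10871/7436

Using pₖ = aₖpₖ₋₁ + pₖ₋₂ and qₖ = aₖqₖ₋₁ + qₖ₋₂:
  k=0: a=1, p=1, q=1
  k=1: a=2, p=3, q=2
  k=2: a=6, p=19, q=13
  k=3: a=14, p=269, q=184
  k=4: a=1, p=288, q=197
  k=5: a=1, p=557, q=381
  k=6: a=19, p=10871, q=7436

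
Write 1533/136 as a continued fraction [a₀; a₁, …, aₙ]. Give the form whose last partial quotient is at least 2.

[11; 3, 1, 2, 12]

1533 = 11·136 + 37
136 = 3·37 + 25
37 = 1·25 + 12
25 = 2·12 + 1
12 = 12·1 + 0  (stop)
So 1533/136 = [11; 3, 1, 2, 12].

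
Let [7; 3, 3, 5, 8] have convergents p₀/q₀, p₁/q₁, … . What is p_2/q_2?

Using pₖ = aₖpₖ₋₁ + pₖ₋₂, qₖ = aₖqₖ₋₁ + qₖ₋₂ (with p₋₁=1, p₋₂=0, q₋₁=0, q₋₂=1):
  k=0: a=7, p=7, q=1
  k=1: a=3, p=22, q=3
  k=2: a=3, p=73, q=10

73/10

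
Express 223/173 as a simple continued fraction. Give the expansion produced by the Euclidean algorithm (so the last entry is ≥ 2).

[1; 3, 2, 5, 1, 3]

223 = 1*173 + 50
173 = 3*50 + 23
50 = 2*23 + 4
23 = 5*4 + 3
4 = 1*3 + 1
3 = 3*1 + 0  (stop)
So 223/173 = [1; 3, 2, 5, 1, 3].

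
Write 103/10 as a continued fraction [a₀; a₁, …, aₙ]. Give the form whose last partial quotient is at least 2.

[10; 3, 3]

103 = 10×10 + 3
10 = 3×3 + 1
3 = 3×1 + 0  (stop)
So 103/10 = [10; 3, 3].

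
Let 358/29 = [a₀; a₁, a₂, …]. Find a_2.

1

358 = 12·29 + 10   →  a_0 = 12
29 = 2·10 + 9   →  a_1 = 2
10 = 1·9 + 1   →  a_2 = 1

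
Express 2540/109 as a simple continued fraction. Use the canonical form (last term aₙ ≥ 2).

[23; 3, 3, 3, 3]

2540 = 23·109 + 33
109 = 3·33 + 10
33 = 3·10 + 3
10 = 3·3 + 1
3 = 3·1 + 0  (stop)
So 2540/109 = [23; 3, 3, 3, 3].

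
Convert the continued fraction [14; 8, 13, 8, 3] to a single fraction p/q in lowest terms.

Fold from the inside: start with 3/1.
  8 + 1/3 = 25/3
  13 + 3/25 = 328/25
  8 + 25/328 = 2649/328
  14 + 328/2649 = 37414/2649

37414/2649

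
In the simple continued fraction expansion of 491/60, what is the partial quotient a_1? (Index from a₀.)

491 = 8·60 + 11   →  a_0 = 8
60 = 5·11 + 5   →  a_1 = 5

5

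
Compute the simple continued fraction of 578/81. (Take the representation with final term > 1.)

[7; 7, 2, 1, 3]

578 = 7×81 + 11
81 = 7×11 + 4
11 = 2×4 + 3
4 = 1×3 + 1
3 = 3×1 + 0  (stop)
So 578/81 = [7; 7, 2, 1, 3].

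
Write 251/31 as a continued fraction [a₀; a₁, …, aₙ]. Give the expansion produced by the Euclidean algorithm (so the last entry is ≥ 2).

[8; 10, 3]

251 = 8·31 + 3
31 = 10·3 + 1
3 = 3·1 + 0  (stop)
So 251/31 = [8; 10, 3].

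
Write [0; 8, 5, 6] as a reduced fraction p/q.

Using pₖ = aₖpₖ₋₁ + pₖ₋₂ and qₖ = aₖqₖ₋₁ + qₖ₋₂:
  k=0: a=0, p=0, q=1
  k=1: a=8, p=1, q=8
  k=2: a=5, p=5, q=41
  k=3: a=6, p=31, q=254

31/254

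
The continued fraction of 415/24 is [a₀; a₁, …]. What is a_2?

415 = 17·24 + 7   →  a_0 = 17
24 = 3·7 + 3   →  a_1 = 3
7 = 2·3 + 1   →  a_2 = 2

2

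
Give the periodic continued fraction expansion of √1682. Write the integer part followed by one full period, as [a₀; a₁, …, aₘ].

a₀ = ⌊√1682⌋ = 41.
With m₀=0, d₀=1 and mₖ₊₁ = dₖaₖ − mₖ, dₖ₊₁ = (n − mₖ₊₁²)/dₖ, aₖ₊₁ = ⌊(a₀+mₖ₊₁)/dₖ₊₁⌋:
  k=1: m=41, d=1, a=82
d=1 and a=2a₀=82 at k=1, so the next step gives (m, d) = (41, 1) again — its k=1 value — and the period has length 1.

[41; 82]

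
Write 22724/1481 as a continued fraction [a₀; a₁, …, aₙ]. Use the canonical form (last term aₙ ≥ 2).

22724 = 15·1481 + 509
1481 = 2·509 + 463
509 = 1·463 + 46
463 = 10·46 + 3
46 = 15·3 + 1
3 = 3·1 + 0  (stop)
So 22724/1481 = [15; 2, 1, 10, 15, 3].

[15; 2, 1, 10, 15, 3]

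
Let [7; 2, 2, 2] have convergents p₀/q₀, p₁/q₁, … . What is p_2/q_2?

37/5

Using pₖ = aₖpₖ₋₁ + pₖ₋₂, qₖ = aₖqₖ₋₁ + qₖ₋₂ (with p₋₁=1, p₋₂=0, q₋₁=0, q₋₂=1):
  k=0: a=7, p=7, q=1
  k=1: a=2, p=15, q=2
  k=2: a=2, p=37, q=5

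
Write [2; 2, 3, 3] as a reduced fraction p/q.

56/23

Using pₖ = aₖpₖ₋₁ + pₖ₋₂ and qₖ = aₖqₖ₋₁ + qₖ₋₂:
  k=0: a=2, p=2, q=1
  k=1: a=2, p=5, q=2
  k=2: a=3, p=17, q=7
  k=3: a=3, p=56, q=23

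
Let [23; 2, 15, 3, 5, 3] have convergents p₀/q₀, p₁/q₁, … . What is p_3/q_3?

2231/95

Using pₖ = aₖpₖ₋₁ + pₖ₋₂, qₖ = aₖqₖ₋₁ + qₖ₋₂ (with p₋₁=1, p₋₂=0, q₋₁=0, q₋₂=1):
  k=0: a=23, p=23, q=1
  k=1: a=2, p=47, q=2
  k=2: a=15, p=728, q=31
  k=3: a=3, p=2231, q=95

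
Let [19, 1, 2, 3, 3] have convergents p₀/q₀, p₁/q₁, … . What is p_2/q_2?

59/3

Using pₖ = aₖpₖ₋₁ + pₖ₋₂, qₖ = aₖqₖ₋₁ + qₖ₋₂ (with p₋₁=1, p₋₂=0, q₋₁=0, q₋₂=1):
  k=0: a=19, p=19, q=1
  k=1: a=1, p=20, q=1
  k=2: a=2, p=59, q=3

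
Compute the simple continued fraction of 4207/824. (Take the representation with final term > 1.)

4207 = 5·824 + 87
824 = 9·87 + 41
87 = 2·41 + 5
41 = 8·5 + 1
5 = 5·1 + 0  (stop)
So 4207/824 = [5; 9, 2, 8, 5].

[5; 9, 2, 8, 5]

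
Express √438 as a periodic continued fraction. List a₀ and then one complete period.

[20; 1, 12, 1, 40]

a₀ = ⌊√438⌋ = 20.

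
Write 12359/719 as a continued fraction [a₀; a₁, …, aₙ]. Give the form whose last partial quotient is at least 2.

12359 = 17×719 + 136
719 = 5×136 + 39
136 = 3×39 + 19
39 = 2×19 + 1
19 = 19×1 + 0  (stop)
So 12359/719 = [17; 5, 3, 2, 19].

[17; 5, 3, 2, 19]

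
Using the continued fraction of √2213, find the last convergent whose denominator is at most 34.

1129/24

√2213 = [47; 23, 1, 1, 23, 94, …] (period length 5).
Convergents:
  p_0/q_0 = 47/1
  p_1/q_1 = 1082/23
  p_2/q_2 = 1129/24
  p_3/q_3 = 2211/47
q_2 = 24 ≤ 34 < 47 = q_3, so the answer is 1129/24.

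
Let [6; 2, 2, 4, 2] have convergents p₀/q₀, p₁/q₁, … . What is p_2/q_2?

32/5

Using pₖ = aₖpₖ₋₁ + pₖ₋₂, qₖ = aₖqₖ₋₁ + qₖ₋₂ (with p₋₁=1, p₋₂=0, q₋₁=0, q₋₂=1):
  k=0: a=6, p=6, q=1
  k=1: a=2, p=13, q=2
  k=2: a=2, p=32, q=5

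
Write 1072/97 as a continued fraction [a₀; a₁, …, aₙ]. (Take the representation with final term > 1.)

[11; 19, 2, 2]

1072 = 11×97 + 5
97 = 19×5 + 2
5 = 2×2 + 1
2 = 2×1 + 0  (stop)
So 1072/97 = [11; 19, 2, 2].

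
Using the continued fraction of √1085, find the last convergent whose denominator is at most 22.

√1085 = [32; 1, 15, 2, 15, 1, 64, …] (period length 6).
Convergents:
  p_0/q_0 = 32/1
  p_1/q_1 = 33/1
  p_2/q_2 = 527/16
  p_3/q_3 = 1087/33
q_2 = 16 ≤ 22 < 33 = q_3, so the answer is 527/16.

527/16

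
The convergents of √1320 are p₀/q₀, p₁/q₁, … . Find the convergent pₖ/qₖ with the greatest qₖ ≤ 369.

7884/217

√1320 = [36; 3, 72, …] (period length 2).
Convergents:
  p_0/q_0 = 36/1
  p_1/q_1 = 109/3
  p_2/q_2 = 7884/217
  p_3/q_3 = 23761/654
q_2 = 217 ≤ 369 < 654 = q_3, so the answer is 7884/217.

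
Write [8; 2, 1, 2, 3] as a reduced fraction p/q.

Fold from the inside: start with 3/1.
  2 + 1/3 = 7/3
  1 + 3/7 = 10/7
  2 + 7/10 = 27/10
  8 + 10/27 = 226/27

226/27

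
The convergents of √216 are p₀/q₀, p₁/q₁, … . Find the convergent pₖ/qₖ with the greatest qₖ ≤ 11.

147/10

√216 = [14; 1, 2, 3, 2, 1, 28, …] (period length 6).
Convergents:
  p_0/q_0 = 14/1
  p_1/q_1 = 15/1
  p_2/q_2 = 44/3
  p_3/q_3 = 147/10
  p_4/q_4 = 338/23
q_3 = 10 ≤ 11 < 23 = q_4, so the answer is 147/10.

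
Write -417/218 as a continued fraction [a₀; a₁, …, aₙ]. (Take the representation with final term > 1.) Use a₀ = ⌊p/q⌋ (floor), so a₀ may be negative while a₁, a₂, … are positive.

[-2; 11, 2, 9]

-417 = -2*218 + 19
218 = 11*19 + 9
19 = 2*9 + 1
9 = 9*1 + 0  (stop)
So -417/218 = [-2; 11, 2, 9].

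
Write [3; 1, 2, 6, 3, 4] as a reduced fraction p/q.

Fold from the inside: start with 4/1.
  3 + 1/4 = 13/4
  6 + 4/13 = 82/13
  2 + 13/82 = 177/82
  1 + 82/177 = 259/177
  3 + 177/259 = 954/259

954/259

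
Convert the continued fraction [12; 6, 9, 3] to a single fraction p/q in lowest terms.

2080/171

Using pₖ = aₖpₖ₋₁ + pₖ₋₂ and qₖ = aₖqₖ₋₁ + qₖ₋₂:
  k=0: a=12, p=12, q=1
  k=1: a=6, p=73, q=6
  k=2: a=9, p=669, q=55
  k=3: a=3, p=2080, q=171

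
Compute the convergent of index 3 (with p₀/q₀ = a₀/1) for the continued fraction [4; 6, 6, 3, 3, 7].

Using pₖ = aₖpₖ₋₁ + pₖ₋₂, qₖ = aₖqₖ₋₁ + qₖ₋₂ (with p₋₁=1, p₋₂=0, q₋₁=0, q₋₂=1):
  k=0: a=4, p=4, q=1
  k=1: a=6, p=25, q=6
  k=2: a=6, p=154, q=37
  k=3: a=3, p=487, q=117

487/117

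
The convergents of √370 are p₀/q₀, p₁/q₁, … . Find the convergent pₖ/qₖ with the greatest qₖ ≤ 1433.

√370 = [19; 4, 4, 38, …] (period length 3).
Convergents:
  p_0/q_0 = 19/1
  p_1/q_1 = 77/4
  p_2/q_2 = 327/17
  p_3/q_3 = 12503/650
  p_4/q_4 = 50339/2617
q_3 = 650 ≤ 1433 < 2617 = q_4, so the answer is 12503/650.

12503/650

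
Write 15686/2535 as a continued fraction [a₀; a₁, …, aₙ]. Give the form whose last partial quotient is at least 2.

15686 = 6×2535 + 476
2535 = 5×476 + 155
476 = 3×155 + 11
155 = 14×11 + 1
11 = 11×1 + 0  (stop)
So 15686/2535 = [6; 5, 3, 14, 11].

[6; 5, 3, 14, 11]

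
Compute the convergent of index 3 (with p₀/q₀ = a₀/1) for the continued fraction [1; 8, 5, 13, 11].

Using pₖ = aₖpₖ₋₁ + pₖ₋₂, qₖ = aₖqₖ₋₁ + qₖ₋₂ (with p₋₁=1, p₋₂=0, q₋₁=0, q₋₂=1):
  k=0: a=1, p=1, q=1
  k=1: a=8, p=9, q=8
  k=2: a=5, p=46, q=41
  k=3: a=13, p=607, q=541

607/541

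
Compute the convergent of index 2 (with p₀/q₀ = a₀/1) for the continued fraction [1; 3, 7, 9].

Using pₖ = aₖpₖ₋₁ + pₖ₋₂, qₖ = aₖqₖ₋₁ + qₖ₋₂ (with p₋₁=1, p₋₂=0, q₋₁=0, q₋₂=1):
  k=0: a=1, p=1, q=1
  k=1: a=3, p=4, q=3
  k=2: a=7, p=29, q=22

29/22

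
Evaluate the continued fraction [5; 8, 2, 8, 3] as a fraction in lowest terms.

2298/449

Fold from the inside: start with 3/1.
  8 + 1/3 = 25/3
  2 + 3/25 = 53/25
  8 + 25/53 = 449/53
  5 + 53/449 = 2298/449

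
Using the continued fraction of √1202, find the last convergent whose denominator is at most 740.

10817/312

√1202 = [34; 1, 2, 34, 2, 1, 68, …] (period length 6).
Convergents:
  p_0/q_0 = 34/1
  p_1/q_1 = 35/1
  p_2/q_2 = 104/3
  p_3/q_3 = 3571/103
  p_4/q_4 = 7246/209
  p_5/q_5 = 10817/312
  p_6/q_6 = 742802/21425
q_5 = 312 ≤ 740 < 21425 = q_6, so the answer is 10817/312.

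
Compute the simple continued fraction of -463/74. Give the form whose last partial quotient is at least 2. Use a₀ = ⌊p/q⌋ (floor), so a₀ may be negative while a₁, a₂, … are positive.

-463 = -7×74 + 55
74 = 1×55 + 19
55 = 2×19 + 17
19 = 1×17 + 2
17 = 8×2 + 1
2 = 2×1 + 0  (stop)
So -463/74 = [-7; 1, 2, 1, 8, 2].

[-7; 1, 2, 1, 8, 2]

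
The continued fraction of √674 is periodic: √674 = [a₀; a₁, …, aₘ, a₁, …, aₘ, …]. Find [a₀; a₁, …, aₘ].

a₀ = ⌊√674⌋ = 25.
With m₀=0, d₀=1 and mₖ₊₁ = dₖaₖ − mₖ, dₖ₊₁ = (n − mₖ₊₁²)/dₖ, aₖ₊₁ = ⌊(a₀+mₖ₊₁)/dₖ₊₁⌋:
  k=1: m=25, d=49, a=1
  k=2: m=24, d=2, a=24
  k=3: m=24, d=49, a=1
  k=4: m=25, d=1, a=50
d=1 and a=2a₀=50 at k=4, so the next step gives (m, d) = (25, 49) again — its k=1 value — and the period has length 4.

[25; 1, 24, 1, 50]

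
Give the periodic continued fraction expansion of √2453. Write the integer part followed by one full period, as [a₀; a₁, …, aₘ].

a₀ = ⌊√2453⌋ = 49.
With m₀=0, d₀=1 and mₖ₊₁ = dₖaₖ − mₖ, dₖ₊₁ = (n − mₖ₊₁²)/dₖ, aₖ₊₁ = ⌊(a₀+mₖ₊₁)/dₖ₊₁⌋:
  k=1: m=49, d=52, a=1
  k=2: m=3, d=47, a=1
  k=3: m=44, d=11, a=8
  k=4: m=44, d=47, a=1
  k=5: m=3, d=52, a=1
  k=6: m=49, d=1, a=98
d=1 and a=2a₀=98 at k=6, so the next step gives (m, d) = (49, 52) again — its k=1 value — and the period has length 6.

[49; 1, 1, 8, 1, 1, 98]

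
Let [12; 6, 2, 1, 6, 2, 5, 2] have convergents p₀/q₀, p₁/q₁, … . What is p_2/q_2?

158/13

Using pₖ = aₖpₖ₋₁ + pₖ₋₂, qₖ = aₖqₖ₋₁ + qₖ₋₂ (with p₋₁=1, p₋₂=0, q₋₁=0, q₋₂=1):
  k=0: a=12, p=12, q=1
  k=1: a=6, p=73, q=6
  k=2: a=2, p=158, q=13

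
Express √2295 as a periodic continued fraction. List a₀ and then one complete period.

a₀ = ⌊√2295⌋ = 47.

[47; 1, 9, 1, 1, 1, 9, 1, 94]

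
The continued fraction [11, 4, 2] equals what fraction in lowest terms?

101/9

Fold from the inside: start with 2/1.
  4 + 1/2 = 9/2
  11 + 2/9 = 101/9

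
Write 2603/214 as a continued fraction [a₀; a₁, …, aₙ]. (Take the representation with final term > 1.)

2603 = 12×214 + 35
214 = 6×35 + 4
35 = 8×4 + 3
4 = 1×3 + 1
3 = 3×1 + 0  (stop)
So 2603/214 = [12; 6, 8, 1, 3].

[12; 6, 8, 1, 3]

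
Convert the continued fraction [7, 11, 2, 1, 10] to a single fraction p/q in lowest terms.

Using pₖ = aₖpₖ₋₁ + pₖ₋₂ and qₖ = aₖqₖ₋₁ + qₖ₋₂:
  k=0: a=7, p=7, q=1
  k=1: a=11, p=78, q=11
  k=2: a=2, p=163, q=23
  k=3: a=1, p=241, q=34
  k=4: a=10, p=2573, q=363

2573/363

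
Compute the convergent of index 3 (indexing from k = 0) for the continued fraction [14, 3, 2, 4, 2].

443/31

Using pₖ = aₖpₖ₋₁ + pₖ₋₂, qₖ = aₖqₖ₋₁ + qₖ₋₂ (with p₋₁=1, p₋₂=0, q₋₁=0, q₋₂=1):
  k=0: a=14, p=14, q=1
  k=1: a=3, p=43, q=3
  k=2: a=2, p=100, q=7
  k=3: a=4, p=443, q=31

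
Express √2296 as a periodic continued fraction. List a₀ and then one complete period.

a₀ = ⌊√2296⌋ = 47.
With m₀=0, d₀=1 and mₖ₊₁ = dₖaₖ − mₖ, dₖ₊₁ = (n − mₖ₊₁²)/dₖ, aₖ₊₁ = ⌊(a₀+mₖ₊₁)/dₖ₊₁⌋:
  k=1: m=47, d=87, a=1
  k=2: m=40, d=8, a=10
  k=3: m=40, d=87, a=1
  k=4: m=47, d=1, a=94
d=1 and a=2a₀=94 at k=4, so the next step gives (m, d) = (47, 87) again — its k=1 value — and the period has length 4.

[47; 1, 10, 1, 94]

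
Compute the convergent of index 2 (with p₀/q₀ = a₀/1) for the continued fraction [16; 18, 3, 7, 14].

883/55

Using pₖ = aₖpₖ₋₁ + pₖ₋₂, qₖ = aₖqₖ₋₁ + qₖ₋₂ (with p₋₁=1, p₋₂=0, q₋₁=0, q₋₂=1):
  k=0: a=16, p=16, q=1
  k=1: a=18, p=289, q=18
  k=2: a=3, p=883, q=55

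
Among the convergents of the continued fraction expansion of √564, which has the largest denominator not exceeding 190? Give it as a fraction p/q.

√564 = [23; 1, 2, 1, 46, …] (period length 4).
Convergents:
  p_0/q_0 = 23/1
  p_1/q_1 = 24/1
  p_2/q_2 = 71/3
  p_3/q_3 = 95/4
  p_4/q_4 = 4441/187
  p_5/q_5 = 4536/191
q_4 = 187 ≤ 190 < 191 = q_5, so the answer is 4441/187.

4441/187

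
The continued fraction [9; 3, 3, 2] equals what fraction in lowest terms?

214/23

Fold from the inside: start with 2/1.
  3 + 1/2 = 7/2
  3 + 2/7 = 23/7
  9 + 7/23 = 214/23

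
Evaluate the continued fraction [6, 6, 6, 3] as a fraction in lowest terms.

721/117

Using pₖ = aₖpₖ₋₁ + pₖ₋₂ and qₖ = aₖqₖ₋₁ + qₖ₋₂:
  k=0: a=6, p=6, q=1
  k=1: a=6, p=37, q=6
  k=2: a=6, p=228, q=37
  k=3: a=3, p=721, q=117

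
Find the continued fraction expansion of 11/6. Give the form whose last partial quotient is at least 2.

11 = 1·6 + 5
6 = 1·5 + 1
5 = 5·1 + 0  (stop)
So 11/6 = [1; 1, 5].

[1; 1, 5]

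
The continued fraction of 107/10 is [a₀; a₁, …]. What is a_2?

2

107 = 10·10 + 7   →  a_0 = 10
10 = 1·7 + 3   →  a_1 = 1
7 = 2·3 + 1   →  a_2 = 2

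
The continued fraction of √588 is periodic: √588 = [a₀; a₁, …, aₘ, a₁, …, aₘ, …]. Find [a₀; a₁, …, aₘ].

[24; 4, 48]

a₀ = ⌊√588⌋ = 24.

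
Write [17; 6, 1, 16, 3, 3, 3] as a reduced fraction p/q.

67959/3964

Fold from the inside: start with 3/1.
  3 + 1/3 = 10/3
  3 + 3/10 = 33/10
  16 + 10/33 = 538/33
  1 + 33/538 = 571/538
  6 + 538/571 = 3964/571
  17 + 571/3964 = 67959/3964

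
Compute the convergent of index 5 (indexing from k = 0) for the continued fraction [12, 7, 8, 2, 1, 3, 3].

Using pₖ = aₖpₖ₋₁ + pₖ₋₂, qₖ = aₖqₖ₋₁ + qₖ₋₂ (with p₋₁=1, p₋₂=0, q₋₁=0, q₋₂=1):
  k=0: a=12, p=12, q=1
  k=1: a=7, p=85, q=7
  k=2: a=8, p=692, q=57
  k=3: a=2, p=1469, q=121
  k=4: a=1, p=2161, q=178
  k=5: a=3, p=7952, q=655

7952/655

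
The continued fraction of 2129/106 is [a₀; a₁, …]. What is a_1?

2129 = 20·106 + 9   →  a_0 = 20
106 = 11·9 + 7   →  a_1 = 11

11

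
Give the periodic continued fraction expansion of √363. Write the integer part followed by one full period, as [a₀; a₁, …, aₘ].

a₀ = ⌊√363⌋ = 19.
With m₀=0, d₀=1 and mₖ₊₁ = dₖaₖ − mₖ, dₖ₊₁ = (n − mₖ₊₁²)/dₖ, aₖ₊₁ = ⌊(a₀+mₖ₊₁)/dₖ₊₁⌋:
  k=1: m=19, d=2, a=19
  k=2: m=19, d=1, a=38
d=1 and a=2a₀=38 at k=2, so the next step gives (m, d) = (19, 2) again — its k=1 value — and the period has length 2.

[19; 19, 38]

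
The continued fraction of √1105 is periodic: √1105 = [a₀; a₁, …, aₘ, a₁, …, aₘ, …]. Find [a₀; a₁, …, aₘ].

[33; 4, 7, 7, 4, 66]

a₀ = ⌊√1105⌋ = 33.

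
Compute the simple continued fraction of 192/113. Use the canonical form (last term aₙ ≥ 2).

192 = 1*113 + 79
113 = 1*79 + 34
79 = 2*34 + 11
34 = 3*11 + 1
11 = 11*1 + 0  (stop)
So 192/113 = [1; 1, 2, 3, 11].

[1; 1, 2, 3, 11]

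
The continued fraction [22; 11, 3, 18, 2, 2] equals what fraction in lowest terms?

Using pₖ = aₖpₖ₋₁ + pₖ₋₂ and qₖ = aₖqₖ₋₁ + qₖ₋₂:
  k=0: a=22, p=22, q=1
  k=1: a=11, p=243, q=11
  k=2: a=3, p=751, q=34
  k=3: a=18, p=13761, q=623
  k=4: a=2, p=28273, q=1280
  k=5: a=2, p=70307, q=3183

70307/3183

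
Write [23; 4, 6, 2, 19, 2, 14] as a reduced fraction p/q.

Fold from the inside: start with 14/1.
  2 + 1/14 = 29/14
  19 + 14/29 = 565/29
  2 + 29/565 = 1159/565
  6 + 565/1159 = 7519/1159
  4 + 1159/7519 = 31235/7519
  23 + 7519/31235 = 725924/31235

725924/31235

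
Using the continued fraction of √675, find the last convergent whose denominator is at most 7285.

70226/2703

√675 = [25; 1, 50, …] (period length 2).
Convergents:
  p_0/q_0 = 25/1
  p_1/q_1 = 26/1
  p_2/q_2 = 1325/51
  p_3/q_3 = 1351/52
  p_4/q_4 = 68875/2651
  p_5/q_5 = 70226/2703
  p_6/q_6 = 3580175/137801
q_5 = 2703 ≤ 7285 < 137801 = q_6, so the answer is 70226/2703.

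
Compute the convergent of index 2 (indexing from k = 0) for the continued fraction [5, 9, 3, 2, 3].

Using pₖ = aₖpₖ₋₁ + pₖ₋₂, qₖ = aₖqₖ₋₁ + qₖ₋₂ (with p₋₁=1, p₋₂=0, q₋₁=0, q₋₂=1):
  k=0: a=5, p=5, q=1
  k=1: a=9, p=46, q=9
  k=2: a=3, p=143, q=28

143/28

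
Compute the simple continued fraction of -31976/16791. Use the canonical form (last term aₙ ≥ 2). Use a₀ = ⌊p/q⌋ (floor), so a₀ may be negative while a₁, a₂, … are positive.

-31976 = -2*16791 + 1606
16791 = 10*1606 + 731
1606 = 2*731 + 144
731 = 5*144 + 11
144 = 13*11 + 1
11 = 11*1 + 0  (stop)
So -31976/16791 = [-2; 10, 2, 5, 13, 11].

[-2; 10, 2, 5, 13, 11]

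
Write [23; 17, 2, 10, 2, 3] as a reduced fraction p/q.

Using pₖ = aₖpₖ₋₁ + pₖ₋₂ and qₖ = aₖqₖ₋₁ + qₖ₋₂:
  k=0: a=23, p=23, q=1
  k=1: a=17, p=392, q=17
  k=2: a=2, p=807, q=35
  k=3: a=10, p=8462, q=367
  k=4: a=2, p=17731, q=769
  k=5: a=3, p=61655, q=2674

61655/2674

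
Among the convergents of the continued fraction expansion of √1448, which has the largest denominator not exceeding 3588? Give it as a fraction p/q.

√1448 = [38; 19, 76, …] (period length 2).
Convergents:
  p_0/q_0 = 38/1
  p_1/q_1 = 723/19
  p_2/q_2 = 54986/1445
  p_3/q_3 = 1045457/27474
q_2 = 1445 ≤ 3588 < 27474 = q_3, so the answer is 54986/1445.

54986/1445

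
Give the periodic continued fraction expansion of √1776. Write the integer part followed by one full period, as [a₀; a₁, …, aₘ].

[42; 7, 84]

a₀ = ⌊√1776⌋ = 42.
With m₀=0, d₀=1 and mₖ₊₁ = dₖaₖ − mₖ, dₖ₊₁ = (n − mₖ₊₁²)/dₖ, aₖ₊₁ = ⌊(a₀+mₖ₊₁)/dₖ₊₁⌋:
  k=1: m=42, d=12, a=7
  k=2: m=42, d=1, a=84
d=1 and a=2a₀=84 at k=2, so the next step gives (m, d) = (42, 12) again — its k=1 value — and the period has length 2.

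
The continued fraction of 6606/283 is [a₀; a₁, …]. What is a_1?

2

6606 = 23·283 + 97   →  a_0 = 23
283 = 2·97 + 89   →  a_1 = 2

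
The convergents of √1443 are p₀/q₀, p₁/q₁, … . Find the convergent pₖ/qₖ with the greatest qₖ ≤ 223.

2887/76

√1443 = [37; 1, 74, …] (period length 2).
Convergents:
  p_0/q_0 = 37/1
  p_1/q_1 = 38/1
  p_2/q_2 = 2849/75
  p_3/q_3 = 2887/76
  p_4/q_4 = 216487/5699
q_3 = 76 ≤ 223 < 5699 = q_4, so the answer is 2887/76.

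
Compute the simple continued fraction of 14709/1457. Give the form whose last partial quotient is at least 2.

14709 = 10×1457 + 139
1457 = 10×139 + 67
139 = 2×67 + 5
67 = 13×5 + 2
5 = 2×2 + 1
2 = 2×1 + 0  (stop)
So 14709/1457 = [10; 10, 2, 13, 2, 2].

[10; 10, 2, 13, 2, 2]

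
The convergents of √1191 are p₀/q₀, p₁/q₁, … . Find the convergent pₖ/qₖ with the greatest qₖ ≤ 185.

√1191 = [34; 1, 1, 22, 1, 1, 68, …] (period length 6).
Convergents:
  p_0/q_0 = 34/1
  p_1/q_1 = 35/1
  p_2/q_2 = 69/2
  p_3/q_3 = 1553/45
  p_4/q_4 = 1622/47
  p_5/q_5 = 3175/92
  p_6/q_6 = 217522/6303
q_5 = 92 ≤ 185 < 6303 = q_6, so the answer is 3175/92.

3175/92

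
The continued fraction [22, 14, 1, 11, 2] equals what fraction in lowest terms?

8231/373

Using pₖ = aₖpₖ₋₁ + pₖ₋₂ and qₖ = aₖqₖ₋₁ + qₖ₋₂:
  k=0: a=22, p=22, q=1
  k=1: a=14, p=309, q=14
  k=2: a=1, p=331, q=15
  k=3: a=11, p=3950, q=179
  k=4: a=2, p=8231, q=373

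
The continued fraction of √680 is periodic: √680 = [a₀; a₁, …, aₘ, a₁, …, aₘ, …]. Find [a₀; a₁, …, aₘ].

a₀ = ⌊√680⌋ = 26.
With m₀=0, d₀=1 and mₖ₊₁ = dₖaₖ − mₖ, dₖ₊₁ = (n − mₖ₊₁²)/dₖ, aₖ₊₁ = ⌊(a₀+mₖ₊₁)/dₖ₊₁⌋:
  k=1: m=26, d=4, a=13
  k=2: m=26, d=1, a=52
d=1 and a=2a₀=52 at k=2, so the next step gives (m, d) = (26, 4) again — its k=1 value — and the period has length 2.

[26; 13, 52]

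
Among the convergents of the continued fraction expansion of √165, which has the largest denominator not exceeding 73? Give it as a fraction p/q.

√165 = [12; 1, 5, 2, 5, 1, 24, …] (period length 6).
Convergents:
  p_0/q_0 = 12/1
  p_1/q_1 = 13/1
  p_2/q_2 = 77/6
  p_3/q_3 = 167/13
  p_4/q_4 = 912/71
  p_5/q_5 = 1079/84
q_4 = 71 ≤ 73 < 84 = q_5, so the answer is 912/71.

912/71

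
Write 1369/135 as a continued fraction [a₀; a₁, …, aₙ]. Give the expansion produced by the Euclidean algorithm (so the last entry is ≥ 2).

[10; 7, 9, 2]

1369 = 10·135 + 19
135 = 7·19 + 2
19 = 9·2 + 1
2 = 2·1 + 0  (stop)
So 1369/135 = [10; 7, 9, 2].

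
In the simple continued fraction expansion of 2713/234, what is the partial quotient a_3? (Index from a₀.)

2

2713 = 11·234 + 139   →  a_0 = 11
234 = 1·139 + 95   →  a_1 = 1
139 = 1·95 + 44   →  a_2 = 1
95 = 2·44 + 7   →  a_3 = 2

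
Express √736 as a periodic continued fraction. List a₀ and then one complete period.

[27; 7, 1, 2, 1, 2, 1, 7, 54]

a₀ = ⌊√736⌋ = 27.
With m₀=0, d₀=1 and mₖ₊₁ = dₖaₖ − mₖ, dₖ₊₁ = (n − mₖ₊₁²)/dₖ, aₖ₊₁ = ⌊(a₀+mₖ₊₁)/dₖ₊₁⌋:
  k=1: m=27, d=7, a=7
  k=2: m=22, d=36, a=1
  k=3: m=14, d=15, a=2
  k=4: m=16, d=32, a=1
  k=5: m=16, d=15, a=2
  k=6: m=14, d=36, a=1
  k=7: m=22, d=7, a=7
  k=8: m=27, d=1, a=54
d=1 and a=2a₀=54 at k=8, so the next step gives (m, d) = (27, 7) again — its k=1 value — and the period has length 8.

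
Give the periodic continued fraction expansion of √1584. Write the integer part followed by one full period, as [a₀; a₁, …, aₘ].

a₀ = ⌊√1584⌋ = 39.
With m₀=0, d₀=1 and mₖ₊₁ = dₖaₖ − mₖ, dₖ₊₁ = (n − mₖ₊₁²)/dₖ, aₖ₊₁ = ⌊(a₀+mₖ₊₁)/dₖ₊₁⌋:
  k=1: m=39, d=63, a=1
  k=2: m=24, d=16, a=3
  k=3: m=24, d=63, a=1
  k=4: m=39, d=1, a=78
d=1 and a=2a₀=78 at k=4, so the next step gives (m, d) = (39, 63) again — its k=1 value — and the period has length 4.

[39; 1, 3, 1, 78]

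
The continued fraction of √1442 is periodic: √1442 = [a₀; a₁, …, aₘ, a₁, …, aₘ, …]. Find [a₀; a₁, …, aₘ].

[37; 1, 36, 1, 74]

a₀ = ⌊√1442⌋ = 37.
With m₀=0, d₀=1 and mₖ₊₁ = dₖaₖ − mₖ, dₖ₊₁ = (n − mₖ₊₁²)/dₖ, aₖ₊₁ = ⌊(a₀+mₖ₊₁)/dₖ₊₁⌋:
  k=1: m=37, d=73, a=1
  k=2: m=36, d=2, a=36
  k=3: m=36, d=73, a=1
  k=4: m=37, d=1, a=74
d=1 and a=2a₀=74 at k=4, so the next step gives (m, d) = (37, 73) again — its k=1 value — and the period has length 4.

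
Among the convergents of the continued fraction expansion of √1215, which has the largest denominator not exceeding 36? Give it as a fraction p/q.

√1215 = [34; 1, 5, 1, 68, …] (period length 4).
Convergents:
  p_0/q_0 = 34/1
  p_1/q_1 = 35/1
  p_2/q_2 = 209/6
  p_3/q_3 = 244/7
  p_4/q_4 = 16801/482
q_3 = 7 ≤ 36 < 482 = q_4, so the answer is 244/7.

244/7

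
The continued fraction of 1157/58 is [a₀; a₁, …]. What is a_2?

18

1157 = 19·58 + 55   →  a_0 = 19
58 = 1·55 + 3   →  a_1 = 1
55 = 18·3 + 1   →  a_2 = 18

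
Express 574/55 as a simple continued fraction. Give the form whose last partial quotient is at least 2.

[10; 2, 3, 2, 3]

574 = 10*55 + 24
55 = 2*24 + 7
24 = 3*7 + 3
7 = 2*3 + 1
3 = 3*1 + 0  (stop)
So 574/55 = [10; 2, 3, 2, 3].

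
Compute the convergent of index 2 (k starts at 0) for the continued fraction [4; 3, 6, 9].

82/19

Using pₖ = aₖpₖ₋₁ + pₖ₋₂, qₖ = aₖqₖ₋₁ + qₖ₋₂ (with p₋₁=1, p₋₂=0, q₋₁=0, q₋₂=1):
  k=0: a=4, p=4, q=1
  k=1: a=3, p=13, q=3
  k=2: a=6, p=82, q=19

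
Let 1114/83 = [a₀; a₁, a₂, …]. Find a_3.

1114 = 13·83 + 35   →  a_0 = 13
83 = 2·35 + 13   →  a_1 = 2
35 = 2·13 + 9   →  a_2 = 2
13 = 1·9 + 4   →  a_3 = 1

1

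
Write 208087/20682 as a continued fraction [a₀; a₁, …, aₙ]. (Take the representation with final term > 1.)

208087 = 10·20682 + 1267
20682 = 16·1267 + 410
1267 = 3·410 + 37
410 = 11·37 + 3
37 = 12·3 + 1
3 = 3·1 + 0  (stop)
So 208087/20682 = [10; 16, 3, 11, 12, 3].

[10; 16, 3, 11, 12, 3]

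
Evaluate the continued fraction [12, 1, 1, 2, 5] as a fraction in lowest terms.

340/27

Fold from the inside: start with 5/1.
  2 + 1/5 = 11/5
  1 + 5/11 = 16/11
  1 + 11/16 = 27/16
  12 + 16/27 = 340/27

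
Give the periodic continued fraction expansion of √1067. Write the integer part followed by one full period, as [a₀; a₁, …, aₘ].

a₀ = ⌊√1067⌋ = 32.

[32; 1, 1, 1, 64]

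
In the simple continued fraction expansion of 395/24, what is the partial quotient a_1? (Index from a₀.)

395 = 16·24 + 11   →  a_0 = 16
24 = 2·11 + 2   →  a_1 = 2

2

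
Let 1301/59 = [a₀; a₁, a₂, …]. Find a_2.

1

1301 = 22·59 + 3   →  a_0 = 22
59 = 19·3 + 2   →  a_1 = 19
3 = 1·2 + 1   →  a_2 = 1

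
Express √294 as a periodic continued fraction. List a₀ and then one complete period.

a₀ = ⌊√294⌋ = 17.
With m₀=0, d₀=1 and mₖ₊₁ = dₖaₖ − mₖ, dₖ₊₁ = (n − mₖ₊₁²)/dₖ, aₖ₊₁ = ⌊(a₀+mₖ₊₁)/dₖ₊₁⌋:
  k=1: m=17, d=5, a=6
  k=2: m=13, d=25, a=1
  k=3: m=12, d=6, a=4
  k=4: m=12, d=25, a=1
  k=5: m=13, d=5, a=6
  k=6: m=17, d=1, a=34
d=1 and a=2a₀=34 at k=6, so the next step gives (m, d) = (17, 5) again — its k=1 value — and the period has length 6.

[17; 6, 1, 4, 1, 6, 34]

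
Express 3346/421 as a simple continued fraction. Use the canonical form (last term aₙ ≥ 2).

3346 = 7*421 + 399
421 = 1*399 + 22
399 = 18*22 + 3
22 = 7*3 + 1
3 = 3*1 + 0  (stop)
So 3346/421 = [7; 1, 18, 7, 3].

[7; 1, 18, 7, 3]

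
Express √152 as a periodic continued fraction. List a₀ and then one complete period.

a₀ = ⌊√152⌋ = 12.

[12; 3, 24]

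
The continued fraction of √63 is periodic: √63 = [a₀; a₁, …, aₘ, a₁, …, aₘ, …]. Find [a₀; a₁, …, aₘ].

a₀ = ⌊√63⌋ = 7.
With m₀=0, d₀=1 and mₖ₊₁ = dₖaₖ − mₖ, dₖ₊₁ = (n − mₖ₊₁²)/dₖ, aₖ₊₁ = ⌊(a₀+mₖ₊₁)/dₖ₊₁⌋:
  k=1: m=7, d=14, a=1
  k=2: m=7, d=1, a=14
d=1 and a=2a₀=14 at k=2, so the next step gives (m, d) = (7, 14) again — its k=1 value — and the period has length 2.

[7; 1, 14]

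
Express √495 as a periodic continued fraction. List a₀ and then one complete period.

[22; 4, 44]

a₀ = ⌊√495⌋ = 22.
With m₀=0, d₀=1 and mₖ₊₁ = dₖaₖ − mₖ, dₖ₊₁ = (n − mₖ₊₁²)/dₖ, aₖ₊₁ = ⌊(a₀+mₖ₊₁)/dₖ₊₁⌋:
  k=1: m=22, d=11, a=4
  k=2: m=22, d=1, a=44
d=1 and a=2a₀=44 at k=2, so the next step gives (m, d) = (22, 11) again — its k=1 value — and the period has length 2.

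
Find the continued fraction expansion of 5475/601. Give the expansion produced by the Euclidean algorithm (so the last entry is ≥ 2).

[9; 9, 9, 2, 3]

5475 = 9×601 + 66
601 = 9×66 + 7
66 = 9×7 + 3
7 = 2×3 + 1
3 = 3×1 + 0  (stop)
So 5475/601 = [9; 9, 9, 2, 3].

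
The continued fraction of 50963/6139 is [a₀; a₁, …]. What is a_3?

50963 = 8·6139 + 1851   →  a_0 = 8
6139 = 3·1851 + 586   →  a_1 = 3
1851 = 3·586 + 93   →  a_2 = 3
586 = 6·93 + 28   →  a_3 = 6

6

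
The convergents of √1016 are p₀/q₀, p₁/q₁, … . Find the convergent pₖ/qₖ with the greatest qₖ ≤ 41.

255/8

√1016 = [31; 1, 6, 1, 62, …] (period length 4).
Convergents:
  p_0/q_0 = 31/1
  p_1/q_1 = 32/1
  p_2/q_2 = 223/7
  p_3/q_3 = 255/8
  p_4/q_4 = 16033/503
q_3 = 8 ≤ 41 < 503 = q_4, so the answer is 255/8.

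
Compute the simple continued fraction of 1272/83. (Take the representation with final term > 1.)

1272 = 15·83 + 27
83 = 3·27 + 2
27 = 13·2 + 1
2 = 2·1 + 0  (stop)
So 1272/83 = [15; 3, 13, 2].

[15; 3, 13, 2]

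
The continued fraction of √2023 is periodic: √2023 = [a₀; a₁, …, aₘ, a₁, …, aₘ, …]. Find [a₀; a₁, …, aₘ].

[44; 1, 43, 1, 88]

a₀ = ⌊√2023⌋ = 44.
With m₀=0, d₀=1 and mₖ₊₁ = dₖaₖ − mₖ, dₖ₊₁ = (n − mₖ₊₁²)/dₖ, aₖ₊₁ = ⌊(a₀+mₖ₊₁)/dₖ₊₁⌋:
  k=1: m=44, d=87, a=1
  k=2: m=43, d=2, a=43
  k=3: m=43, d=87, a=1
  k=4: m=44, d=1, a=88
d=1 and a=2a₀=88 at k=4, so the next step gives (m, d) = (44, 87) again — its k=1 value — and the period has length 4.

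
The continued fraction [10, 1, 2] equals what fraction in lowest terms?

32/3

Fold from the inside: start with 2/1.
  1 + 1/2 = 3/2
  10 + 2/3 = 32/3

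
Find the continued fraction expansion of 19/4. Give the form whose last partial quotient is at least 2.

19 = 4*4 + 3
4 = 1*3 + 1
3 = 3*1 + 0  (stop)
So 19/4 = [4; 1, 3].

[4; 1, 3]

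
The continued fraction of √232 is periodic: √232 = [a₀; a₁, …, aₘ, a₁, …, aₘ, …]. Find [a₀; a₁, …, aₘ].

[15; 4, 3, 7, 3, 4, 30]

a₀ = ⌊√232⌋ = 15.
With m₀=0, d₀=1 and mₖ₊₁ = dₖaₖ − mₖ, dₖ₊₁ = (n − mₖ₊₁²)/dₖ, aₖ₊₁ = ⌊(a₀+mₖ₊₁)/dₖ₊₁⌋:
  k=1: m=15, d=7, a=4
  k=2: m=13, d=9, a=3
  k=3: m=14, d=4, a=7
  k=4: m=14, d=9, a=3
  k=5: m=13, d=7, a=4
  k=6: m=15, d=1, a=30
d=1 and a=2a₀=30 at k=6, so the next step gives (m, d) = (15, 7) again — its k=1 value — and the period has length 6.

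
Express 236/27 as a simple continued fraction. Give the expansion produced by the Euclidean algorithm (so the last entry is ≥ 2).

[8; 1, 2, 1, 6]

236 = 8*27 + 20
27 = 1*20 + 7
20 = 2*7 + 6
7 = 1*6 + 1
6 = 6*1 + 0  (stop)
So 236/27 = [8; 1, 2, 1, 6].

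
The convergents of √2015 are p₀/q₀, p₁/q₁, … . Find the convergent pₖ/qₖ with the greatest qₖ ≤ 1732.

36315/809

√2015 = [44; 1, 7, 1, 88, …] (period length 4).
Convergents:
  p_0/q_0 = 44/1
  p_1/q_1 = 45/1
  p_2/q_2 = 359/8
  p_3/q_3 = 404/9
  p_4/q_4 = 35911/800
  p_5/q_5 = 36315/809
  p_6/q_6 = 290116/6463
q_5 = 809 ≤ 1732 < 6463 = q_6, so the answer is 36315/809.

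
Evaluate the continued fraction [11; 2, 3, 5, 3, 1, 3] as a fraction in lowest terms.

Fold from the inside: start with 3/1.
  1 + 1/3 = 4/3
  3 + 3/4 = 15/4
  5 + 4/15 = 79/15
  3 + 15/79 = 252/79
  2 + 79/252 = 583/252
  11 + 252/583 = 6665/583

6665/583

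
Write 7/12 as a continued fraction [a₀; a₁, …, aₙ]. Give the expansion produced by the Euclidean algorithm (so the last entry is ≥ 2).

7 = 0×12 + 7
12 = 1×7 + 5
7 = 1×5 + 2
5 = 2×2 + 1
2 = 2×1 + 0  (stop)
So 7/12 = [0; 1, 1, 2, 2].

[0; 1, 1, 2, 2]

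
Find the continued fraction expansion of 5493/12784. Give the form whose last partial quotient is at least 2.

[0; 2, 3, 18, 6, 5, 3]

5493 = 0·12784 + 5493
12784 = 2·5493 + 1798
5493 = 3·1798 + 99
1798 = 18·99 + 16
99 = 6·16 + 3
16 = 5·3 + 1
3 = 3·1 + 0  (stop)
So 5493/12784 = [0; 2, 3, 18, 6, 5, 3].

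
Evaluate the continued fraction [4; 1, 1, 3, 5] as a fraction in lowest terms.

Using pₖ = aₖpₖ₋₁ + pₖ₋₂ and qₖ = aₖqₖ₋₁ + qₖ₋₂:
  k=0: a=4, p=4, q=1
  k=1: a=1, p=5, q=1
  k=2: a=1, p=9, q=2
  k=3: a=3, p=32, q=7
  k=4: a=5, p=169, q=37

169/37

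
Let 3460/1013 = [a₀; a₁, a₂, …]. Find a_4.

6

3460 = 3·1013 + 421   →  a_0 = 3
1013 = 2·421 + 171   →  a_1 = 2
421 = 2·171 + 79   →  a_2 = 2
171 = 2·79 + 13   →  a_3 = 2
79 = 6·13 + 1   →  a_4 = 6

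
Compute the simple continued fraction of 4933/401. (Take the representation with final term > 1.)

[12; 3, 3, 5, 2, 3]

4933 = 12×401 + 121
401 = 3×121 + 38
121 = 3×38 + 7
38 = 5×7 + 3
7 = 2×3 + 1
3 = 3×1 + 0  (stop)
So 4933/401 = [12; 3, 3, 5, 2, 3].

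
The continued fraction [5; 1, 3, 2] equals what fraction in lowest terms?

Fold from the inside: start with 2/1.
  3 + 1/2 = 7/2
  1 + 2/7 = 9/7
  5 + 7/9 = 52/9

52/9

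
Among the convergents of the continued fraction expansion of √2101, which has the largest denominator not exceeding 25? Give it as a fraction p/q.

√2101 = [45; 1, 5, 8, 5, 1, 90, …] (period length 6).
Convergents:
  p_0/q_0 = 45/1
  p_1/q_1 = 46/1
  p_2/q_2 = 275/6
  p_3/q_3 = 2246/49
q_2 = 6 ≤ 25 < 49 = q_3, so the answer is 275/6.

275/6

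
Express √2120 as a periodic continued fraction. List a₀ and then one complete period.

a₀ = ⌊√2120⌋ = 46.
With m₀=0, d₀=1 and mₖ₊₁ = dₖaₖ − mₖ, dₖ₊₁ = (n − mₖ₊₁²)/dₖ, aₖ₊₁ = ⌊(a₀+mₖ₊₁)/dₖ₊₁⌋:
  k=1: m=46, d=4, a=23
  k=2: m=46, d=1, a=92
d=1 and a=2a₀=92 at k=2, so the next step gives (m, d) = (46, 4) again — its k=1 value — and the period has length 2.

[46; 23, 92]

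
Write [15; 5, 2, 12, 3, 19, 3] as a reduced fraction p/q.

Using pₖ = aₖpₖ₋₁ + pₖ₋₂ and qₖ = aₖqₖ₋₁ + qₖ₋₂:
  k=0: a=15, p=15, q=1
  k=1: a=5, p=76, q=5
  k=2: a=2, p=167, q=11
  k=3: a=12, p=2080, q=137
  k=4: a=3, p=6407, q=422
  k=5: a=19, p=123813, q=8155
  k=6: a=3, p=377846, q=24887

377846/24887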